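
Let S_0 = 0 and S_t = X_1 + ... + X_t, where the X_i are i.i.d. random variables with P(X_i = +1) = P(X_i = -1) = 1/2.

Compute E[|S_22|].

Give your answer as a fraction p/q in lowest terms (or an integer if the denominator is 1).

S_22 takes values m ≡ 0 (mod 2) with |m| ≤ 22; P(S_22=m) = C(22,(22+m)/2)/2^22.
Total paths: 2^22 = 4194304
Distribution: P(S=-22)=1/4194304, P(S=-20)=22/4194304, P(S=-18)=231/4194304, P(S=-16)=1540/4194304, P(S=-14)=7315/4194304, P(S=-12)=26334/4194304, P(S=-10)=74613/4194304, P(S=-8)=170544/4194304, P(S=-6)=319770/4194304, P(S=-4)=497420/4194304, P(S=-2)=646646/4194304, P(S=0)=705432/4194304, P(S=2)=646646/4194304, P(S=4)=497420/4194304, P(S=6)=319770/4194304, P(S=8)=170544/4194304, P(S=10)=74613/4194304, P(S=12)=26334/4194304, P(S=14)=7315/4194304, P(S=16)=1540/4194304, P(S=18)=231/4194304, P(S=20)=22/4194304, P(S=22)=1/4194304
E[|S_22|] = Σ_m |m|·P(S_22=m) = 15519504/4194304 = 969969/262144

Answer: 969969/262144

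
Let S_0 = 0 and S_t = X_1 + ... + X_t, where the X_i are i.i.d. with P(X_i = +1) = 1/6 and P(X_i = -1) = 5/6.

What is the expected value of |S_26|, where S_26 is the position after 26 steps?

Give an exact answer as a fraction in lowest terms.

S_26 takes values m ≡ 0 (mod 2) with |m| ≤ 26; P(S_26=m) = C(26,(26+m)/2) · (1/6)^((26+m)/2) · (5/6)^((26-m)/2).
Distribution: P(S=-26)=1490116119384765625/170581728179578208256, P(S=-24)=3874301910400390625/85290864089789104128, P(S=-22)=19371509552001953125/170581728179578208256, P(S=-20)=3874301910400390625/21322716022447276032, P(S=-18)=17821788787841796875/85290864089789104128, P(S=-16)=7841587066650390625/42645432044894552064, P(S=-14)=10978221893310546875/85290864089789104128, P(S=-12)=1568317413330078125/21322716022447276032, P(S=-10)=5959606170654296875/170581728179578208256, P(S=-8)=1191921234130859375/85290864089789104128, P(S=-6)=810506439208984375/170581728179578208256, P(S=-4)=14736480712890625/10661358011223638016, P(S=-2)=14736480712890625/42645432044894552064, P(S=0)=1587005615234375/21322716022447276032, P(S=2)=589459228515625/42645432044894552064, P(S=4)=23578369140625/10661358011223638016, P(S=6)=51872412109375/170581728179578208256, P(S=8)=3051318359375/85290864089789104128, P(S=10)=610263671875/170581728179578208256, P(S=12)=6423828125/21322716022447276032, P(S=14)=1798671875/85290864089789104128, P(S=16)=51390625/42645432044894552064, P(S=18)=4671875/85290864089789104128, P(S=20)=40625/21322716022447276032, P(S=22)=8125/170581728179578208256, P(S=24)=65/85290864089789104128, P(S=26)=1/170581728179578208256
E[|S_26|] = Σ_m |m|·P(S_26=m) = 184797696134314362931/10661358011223638016

Answer: 184797696134314362931/10661358011223638016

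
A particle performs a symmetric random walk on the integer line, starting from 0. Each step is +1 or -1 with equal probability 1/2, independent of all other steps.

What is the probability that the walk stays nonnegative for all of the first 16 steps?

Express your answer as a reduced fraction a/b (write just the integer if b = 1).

Answer: 6435/32768

Derivation:
Let f(t,s) = #length-t paths at position s with S_1..S_t all ≥ 0.
f(t,s) = f(t-1,s-1) + f(t-1,s+1) for s ≥ 0; f(t,s) = 0 for s < 0.
t=0: f(0,0)=1
t=1: f(1,1)=1
t=2: f(2,0)=1 f(2,2)=1
t=3: f(3,1)=2 f(3,3)=1
t=4: f(4,0)=2 f(4,2)=3 f(4,4)=1
t=5: f(5,1)=5 f(5,3)=4 f(5,5)=1
t=6: f(6,0)=5 f(6,2)=9 f(6,4)=5 f(6,6)=1
t=7: f(7,1)=14 f(7,3)=14 f(7,5)=6 f(7,7)=1
t=8: f(8,0)=14 f(8,2)=28 f(8,4)=20 f(8,6)=7 f(8,8)=1
t=9: f(9,1)=42 f(9,3)=48 f(9,5)=27 f(9,7)=8 f(9,9)=1
t=10: f(10,0)=42 f(10,2)=90 f(10,4)=75 f(10,6)=35 f(10,8)=9 f(10,10)=1
t=11: f(11,1)=132 f(11,3)=165 f(11,5)=110 f(11,7)=44 f(11,9)=10 f(11,11)=1
t=12: f(12,0)=132 f(12,2)=297 f(12,4)=275 f(12,6)=154 f(12,8)=54 f(12,10)=11 f(12,12)=1
t=13: f(13,1)=429 f(13,3)=572 f(13,5)=429 f(13,7)=208 f(13,9)=65 f(13,11)=12 f(13,13)=1
t=14: f(14,0)=429 f(14,2)=1001 f(14,4)=1001 f(14,6)=637 f(14,8)=273 f(14,10)=77 f(14,12)=13 f(14,14)=1
t=15: f(15,1)=1430 f(15,3)=2002 f(15,5)=1638 f(15,7)=910 f(15,9)=350 f(15,11)=90 f(15,13)=14 f(15,15)=1
t=16: f(16,0)=1430 f(16,2)=3432 f(16,4)=3640 f(16,6)=2548 f(16,8)=1260 f(16,10)=440 f(16,12)=104 f(16,14)=15 f(16,16)=1
Σ_s f(16,s) = 12870
P = 12870/65536 = 6435/32768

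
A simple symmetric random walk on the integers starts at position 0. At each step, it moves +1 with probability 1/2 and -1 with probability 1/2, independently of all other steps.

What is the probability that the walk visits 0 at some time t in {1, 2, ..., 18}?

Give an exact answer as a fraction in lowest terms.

Count via complement. Let g(t,s) = #length-t paths at position s with S_1..S_t all ≠ 0.
g(t,s) = g(t-1,s-1) + g(t-1,s+1) for s ≠ 0; g(t,0) = 0.
t=0: g(0,0)=1
t=1: g(1,-1)=1 g(1,1)=1
t=2: g(2,-2)=1 g(2,2)=1
t=3: g(3,-3)=1 g(3,-1)=1 g(3,1)=1 g(3,3)=1
t=4: g(4,-4)=1 g(4,-2)=2 g(4,2)=2 g(4,4)=1
t=5: g(5,-5)=1 g(5,-3)=3 g(5,-1)=2 g(5,1)=2 g(5,3)=3 g(5,5)=1
t=6: g(6,-6)=1 g(6,-4)=4 g(6,-2)=5 g(6,2)=5 g(6,4)=4 g(6,6)=1
t=7: g(7,-7)=1 g(7,-5)=5 g(7,-3)=9 g(7,-1)=5 g(7,1)=5 g(7,3)=9 g(7,5)=5 g(7,7)=1
t=8: g(8,-8)=1 g(8,-6)=6 g(8,-4)=14 g(8,-2)=14 g(8,2)=14 g(8,4)=14 g(8,6)=6 g(8,8)=1
t=9: g(9,-9)=1 g(9,-7)=7 g(9,-5)=20 g(9,-3)=28 g(9,-1)=14 g(9,1)=14 g(9,3)=28 g(9,5)=20 g(9,7)=7 g(9,9)=1
t=10: g(10,-10)=1 g(10,-8)=8 g(10,-6)=27 g(10,-4)=48 g(10,-2)=42 g(10,2)=42 g(10,4)=48 g(10,6)=27 g(10,8)=8 g(10,10)=1
t=11: g(11,-11)=1 g(11,-9)=9 g(11,-7)=35 g(11,-5)=75 g(11,-3)=90 g(11,-1)=42 g(11,1)=42 g(11,3)=90 g(11,5)=75 g(11,7)=35 g(11,9)=9 g(11,11)=1
t=12: g(12,-12)=1 g(12,-10)=10 g(12,-8)=44 g(12,-6)=110 g(12,-4)=165 g(12,-2)=132 g(12,2)=132 g(12,4)=165 g(12,6)=110 g(12,8)=44 g(12,10)=10 g(12,12)=1
t=13: g(13,-13)=1 g(13,-11)=11 g(13,-9)=54 g(13,-7)=154 g(13,-5)=275 g(13,-3)=297 g(13,-1)=132 g(13,1)=132 g(13,3)=297 g(13,5)=275 g(13,7)=154 g(13,9)=54 g(13,11)=11 g(13,13)=1
t=14: g(14,-14)=1 g(14,-12)=12 g(14,-10)=65 g(14,-8)=208 g(14,-6)=429 g(14,-4)=572 g(14,-2)=429 g(14,2)=429 g(14,4)=572 g(14,6)=429 g(14,8)=208 g(14,10)=65 g(14,12)=12 g(14,14)=1
t=15: g(15,-15)=1 g(15,-13)=13 g(15,-11)=77 g(15,-9)=273 g(15,-7)=637 g(15,-5)=1001 g(15,-3)=1001 g(15,-1)=429 g(15,1)=429 g(15,3)=1001 g(15,5)=1001 g(15,7)=637 g(15,9)=273 g(15,11)=77 g(15,13)=13 g(15,15)=1
t=16: g(16,-16)=1 g(16,-14)=14 g(16,-12)=90 g(16,-10)=350 g(16,-8)=910 g(16,-6)=1638 g(16,-4)=2002 g(16,-2)=1430 g(16,2)=1430 g(16,4)=2002 g(16,6)=1638 g(16,8)=910 g(16,10)=350 g(16,12)=90 g(16,14)=14 g(16,16)=1
t=17: g(17,-17)=1 g(17,-15)=15 g(17,-13)=104 g(17,-11)=440 g(17,-9)=1260 g(17,-7)=2548 g(17,-5)=3640 g(17,-3)=3432 g(17,-1)=1430 g(17,1)=1430 g(17,3)=3432 g(17,5)=3640 g(17,7)=2548 g(17,9)=1260 g(17,11)=440 g(17,13)=104 g(17,15)=15 g(17,17)=1
t=18: g(18,-18)=1 g(18,-16)=16 g(18,-14)=119 g(18,-12)=544 g(18,-10)=1700 g(18,-8)=3808 g(18,-6)=6188 g(18,-4)=7072 g(18,-2)=4862 g(18,2)=4862 g(18,4)=7072 g(18,6)=6188 g(18,8)=3808 g(18,10)=1700 g(18,12)=544 g(18,14)=119 g(18,16)=16 g(18,18)=1
Paths never hitting 0: Σ_s g(18,s) = 48620
Paths hitting 0: 2^18 - 48620 = 213524
P = 213524/262144 = 53381/65536

Answer: 53381/65536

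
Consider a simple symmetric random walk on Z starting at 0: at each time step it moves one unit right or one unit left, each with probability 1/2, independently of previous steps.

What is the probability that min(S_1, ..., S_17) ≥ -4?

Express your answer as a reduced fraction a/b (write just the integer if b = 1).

Let f(t,s) = #length-t paths at position s with S_1..S_t all ≥ -4.
f(t,s) = f(t-1,s-1) + f(t-1,s+1) for s ≥ -4; f(t,s) = 0 for s < -4.
t=0: f(0,0)=1
t=1: f(1,-1)=1 f(1,1)=1
t=2: f(2,-2)=1 f(2,0)=2 f(2,2)=1
t=3: f(3,-3)=1 f(3,-1)=3 f(3,1)=3 f(3,3)=1
t=4: f(4,-4)=1 f(4,-2)=4 f(4,0)=6 f(4,2)=4 f(4,4)=1
t=5: f(5,-3)=5 f(5,-1)=10 f(5,1)=10 f(5,3)=5 f(5,5)=1
t=6: f(6,-4)=5 f(6,-2)=15 f(6,0)=20 f(6,2)=15 f(6,4)=6 f(6,6)=1
t=7: f(7,-3)=20 f(7,-1)=35 f(7,1)=35 f(7,3)=21 f(7,5)=7 f(7,7)=1
t=8: f(8,-4)=20 f(8,-2)=55 f(8,0)=70 f(8,2)=56 f(8,4)=28 f(8,6)=8 f(8,8)=1
t=9: f(9,-3)=75 f(9,-1)=125 f(9,1)=126 f(9,3)=84 f(9,5)=36 f(9,7)=9 f(9,9)=1
t=10: f(10,-4)=75 f(10,-2)=200 f(10,0)=251 f(10,2)=210 f(10,4)=120 f(10,6)=45 f(10,8)=10 f(10,10)=1
t=11: f(11,-3)=275 f(11,-1)=451 f(11,1)=461 f(11,3)=330 f(11,5)=165 f(11,7)=55 f(11,9)=11 f(11,11)=1
t=12: f(12,-4)=275 f(12,-2)=726 f(12,0)=912 f(12,2)=791 f(12,4)=495 f(12,6)=220 f(12,8)=66 f(12,10)=12 f(12,12)=1
t=13: f(13,-3)=1001 f(13,-1)=1638 f(13,1)=1703 f(13,3)=1286 f(13,5)=715 f(13,7)=286 f(13,9)=78 f(13,11)=13 f(13,13)=1
t=14: f(14,-4)=1001 f(14,-2)=2639 f(14,0)=3341 f(14,2)=2989 f(14,4)=2001 f(14,6)=1001 f(14,8)=364 f(14,10)=91 f(14,12)=14 f(14,14)=1
t=15: f(15,-3)=3640 f(15,-1)=5980 f(15,1)=6330 f(15,3)=4990 f(15,5)=3002 f(15,7)=1365 f(15,9)=455 f(15,11)=105 f(15,13)=15 f(15,15)=1
t=16: f(16,-4)=3640 f(16,-2)=9620 f(16,0)=12310 f(16,2)=11320 f(16,4)=7992 f(16,6)=4367 f(16,8)=1820 f(16,10)=560 f(16,12)=120 f(16,14)=16 f(16,16)=1
t=17: f(17,-3)=13260 f(17,-1)=21930 f(17,1)=23630 f(17,3)=19312 f(17,5)=12359 f(17,7)=6187 f(17,9)=2380 f(17,11)=680 f(17,13)=136 f(17,15)=17 f(17,17)=1
Σ_s f(17,s) = 99892
P = 99892/131072 = 24973/32768

Answer: 24973/32768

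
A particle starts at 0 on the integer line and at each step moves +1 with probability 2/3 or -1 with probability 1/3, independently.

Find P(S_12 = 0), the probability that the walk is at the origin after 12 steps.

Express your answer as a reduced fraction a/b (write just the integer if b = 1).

Answer: 19712/177147

Derivation:
To be at 0 after 12 steps: need exactly 6 steps of +1 and 6 of -1.
Number of such sequences: C(12,6) = 924
Each has probability (2/3)^6 · (1/3)^6 = 64/531441
P = 924 · 64/531441 = 19712/177147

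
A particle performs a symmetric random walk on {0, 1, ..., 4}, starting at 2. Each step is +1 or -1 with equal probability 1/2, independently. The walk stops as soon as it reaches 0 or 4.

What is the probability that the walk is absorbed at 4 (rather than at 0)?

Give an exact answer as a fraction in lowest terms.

Answer: 1/2

Derivation:
Symmetric walk (p = 1/2): the harmonic-function argument gives P(hit 4 before 0 | start at 2) = a/N.
P = 2/4 = 1/2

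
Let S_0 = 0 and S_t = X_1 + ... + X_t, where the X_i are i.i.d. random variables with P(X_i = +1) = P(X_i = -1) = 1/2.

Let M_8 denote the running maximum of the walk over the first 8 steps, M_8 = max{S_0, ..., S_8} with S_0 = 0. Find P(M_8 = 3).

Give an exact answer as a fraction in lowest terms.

Let M_8 = max(S_0,...,S_8). Use the reflection principle: for j ≥ 1, #{paths with M_8 ≥ j} = #{S_8 ≥ j} + #{S_8 ≥ j+1}.
By reflection, #{M_8 ≥ 3} = #{S_8 ≥ 3} + #{S_8 ≥ 4} = 37 + 37 = 74.
#{M_8 ≥ 4} = #{S_8 ≥ 4} + #{S_8 ≥ 5} = 37 + 9 = 46.
#{M_8 = 3} = 74 - 46 = 28.
P(M_8 = 3) = 28/256 = 7/64

Answer: 7/64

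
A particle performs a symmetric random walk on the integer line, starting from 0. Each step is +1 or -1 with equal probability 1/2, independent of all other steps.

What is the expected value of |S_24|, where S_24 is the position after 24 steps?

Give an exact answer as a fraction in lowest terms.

Answer: 2028117/524288

Derivation:
S_24 takes values m ≡ 0 (mod 2) with |m| ≤ 24; P(S_24=m) = C(24,(24+m)/2)/2^24.
Total paths: 2^24 = 16777216
Distribution: P(S=-24)=1/16777216, P(S=-22)=24/16777216, P(S=-20)=276/16777216, P(S=-18)=2024/16777216, P(S=-16)=10626/16777216, P(S=-14)=42504/16777216, P(S=-12)=134596/16777216, P(S=-10)=346104/16777216, P(S=-8)=735471/16777216, P(S=-6)=1307504/16777216, P(S=-4)=1961256/16777216, P(S=-2)=2496144/16777216, P(S=0)=2704156/16777216, P(S=2)=2496144/16777216, P(S=4)=1961256/16777216, P(S=6)=1307504/16777216, P(S=8)=735471/16777216, P(S=10)=346104/16777216, P(S=12)=134596/16777216, P(S=14)=42504/16777216, P(S=16)=10626/16777216, P(S=18)=2024/16777216, P(S=20)=276/16777216, P(S=22)=24/16777216, P(S=24)=1/16777216
E[|S_24|] = Σ_m |m|·P(S_24=m) = 64899744/16777216 = 2028117/524288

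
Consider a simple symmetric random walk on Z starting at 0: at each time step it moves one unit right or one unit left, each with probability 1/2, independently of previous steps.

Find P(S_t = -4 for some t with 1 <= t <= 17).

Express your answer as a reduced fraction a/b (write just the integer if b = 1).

Count via complement. Let g(t,s) = #length-t paths at position s with S_1..S_t all ≠ -4.
g(t,s) = g(t-1,s-1) + g(t-1,s+1) for s ≠ -4; g(t,-4) = 0.
t=0: g(0,0)=1
t=1: g(1,-1)=1 g(1,1)=1
t=2: g(2,-2)=1 g(2,0)=2 g(2,2)=1
t=3: g(3,-3)=1 g(3,-1)=3 g(3,1)=3 g(3,3)=1
t=4: g(4,-2)=4 g(4,0)=6 g(4,2)=4 g(4,4)=1
t=5: g(5,-3)=4 g(5,-1)=10 g(5,1)=10 g(5,3)=5 g(5,5)=1
t=6: g(6,-2)=14 g(6,0)=20 g(6,2)=15 g(6,4)=6 g(6,6)=1
t=7: g(7,-3)=14 g(7,-1)=34 g(7,1)=35 g(7,3)=21 g(7,5)=7 g(7,7)=1
t=8: g(8,-2)=48 g(8,0)=69 g(8,2)=56 g(8,4)=28 g(8,6)=8 g(8,8)=1
t=9: g(9,-3)=48 g(9,-1)=117 g(9,1)=125 g(9,3)=84 g(9,5)=36 g(9,7)=9 g(9,9)=1
t=10: g(10,-2)=165 g(10,0)=242 g(10,2)=209 g(10,4)=120 g(10,6)=45 g(10,8)=10 g(10,10)=1
t=11: g(11,-3)=165 g(11,-1)=407 g(11,1)=451 g(11,3)=329 g(11,5)=165 g(11,7)=55 g(11,9)=11 g(11,11)=1
t=12: g(12,-2)=572 g(12,0)=858 g(12,2)=780 g(12,4)=494 g(12,6)=220 g(12,8)=66 g(12,10)=12 g(12,12)=1
t=13: g(13,-3)=572 g(13,-1)=1430 g(13,1)=1638 g(13,3)=1274 g(13,5)=714 g(13,7)=286 g(13,9)=78 g(13,11)=13 g(13,13)=1
t=14: g(14,-2)=2002 g(14,0)=3068 g(14,2)=2912 g(14,4)=1988 g(14,6)=1000 g(14,8)=364 g(14,10)=91 g(14,12)=14 g(14,14)=1
t=15: g(15,-3)=2002 g(15,-1)=5070 g(15,1)=5980 g(15,3)=4900 g(15,5)=2988 g(15,7)=1364 g(15,9)=455 g(15,11)=105 g(15,13)=15 g(15,15)=1
t=16: g(16,-2)=7072 g(16,0)=11050 g(16,2)=10880 g(16,4)=7888 g(16,6)=4352 g(16,8)=1819 g(16,10)=560 g(16,12)=120 g(16,14)=16 g(16,16)=1
t=17: g(17,-3)=7072 g(17,-1)=18122 g(17,1)=21930 g(17,3)=18768 g(17,5)=12240 g(17,7)=6171 g(17,9)=2379 g(17,11)=680 g(17,13)=136 g(17,15)=17 g(17,17)=1
Paths never hitting -4: Σ_s g(17,s) = 87516
Paths hitting -4: 2^17 - 87516 = 43556
P = 43556/131072 = 10889/32768

Answer: 10889/32768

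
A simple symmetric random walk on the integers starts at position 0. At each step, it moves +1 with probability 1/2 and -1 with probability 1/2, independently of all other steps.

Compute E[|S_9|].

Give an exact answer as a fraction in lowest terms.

Answer: 315/128

Derivation:
S_9 takes values m ≡ 1 (mod 2) with |m| ≤ 9; P(S_9=m) = C(9,(9+m)/2)/2^9.
Total paths: 2^9 = 512
Distribution: P(S=-9)=1/512, P(S=-7)=9/512, P(S=-5)=36/512, P(S=-3)=84/512, P(S=-1)=126/512, P(S=1)=126/512, P(S=3)=84/512, P(S=5)=36/512, P(S=7)=9/512, P(S=9)=1/512
E[|S_9|] = Σ_m |m|·P(S_9=m) = 1260/512 = 315/128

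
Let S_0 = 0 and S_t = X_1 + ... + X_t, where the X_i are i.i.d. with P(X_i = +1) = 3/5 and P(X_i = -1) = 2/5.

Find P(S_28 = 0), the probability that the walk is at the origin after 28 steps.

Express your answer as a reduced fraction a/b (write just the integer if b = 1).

To be at 0 after 28 steps: need exactly 14 steps of +1 and 14 of -1.
Number of such sequences: C(28,14) = 40116600
Each has probability (3/5)^14 · (2/5)^14 = 78364164096/37252902984619140625
P = 40116600 · 78364164096/37252902984619140625 = 125748153014943744/1490116119384765625

Answer: 125748153014943744/1490116119384765625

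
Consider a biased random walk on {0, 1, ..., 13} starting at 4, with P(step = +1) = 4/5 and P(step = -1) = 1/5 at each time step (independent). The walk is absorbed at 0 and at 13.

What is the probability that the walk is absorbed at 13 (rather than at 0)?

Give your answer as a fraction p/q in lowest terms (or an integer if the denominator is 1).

Biased walk: p = 4/5, q = 1/5, r = q/p = 1/4
Gambler's ruin: P(hit 13 before 0 | start at 4) = (1 - r^a)/(1 - r^N)
r^4 = 1/256; r^13 = 1/67108864
P = (1 - 1/256) / (1 - 1/67108864) = 255/256 / 67108863/67108864 = 22282240/22369621

Answer: 22282240/22369621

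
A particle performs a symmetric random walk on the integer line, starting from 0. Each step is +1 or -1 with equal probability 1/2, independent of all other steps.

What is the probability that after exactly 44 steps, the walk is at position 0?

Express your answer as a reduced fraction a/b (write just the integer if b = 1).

To return to 0 after 44 steps: need exactly 22 steps of +1 and 22 of -1.
Favorable paths: C(44,22) = 2104098963720
Total paths: 2^44 = 17592186044416
P = 2104098963720/17592186044416 = 263012370465/2199023255552

Answer: 263012370465/2199023255552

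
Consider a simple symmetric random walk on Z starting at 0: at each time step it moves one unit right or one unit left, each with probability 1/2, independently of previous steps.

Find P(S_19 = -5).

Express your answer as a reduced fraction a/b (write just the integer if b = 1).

To reach position -5 after 19 steps: need 7 steps of +1 and 12 of -1.
Favorable paths: C(19,7) = 50388
Total paths: 2^19 = 524288
P = 50388/524288 = 12597/131072

Answer: 12597/131072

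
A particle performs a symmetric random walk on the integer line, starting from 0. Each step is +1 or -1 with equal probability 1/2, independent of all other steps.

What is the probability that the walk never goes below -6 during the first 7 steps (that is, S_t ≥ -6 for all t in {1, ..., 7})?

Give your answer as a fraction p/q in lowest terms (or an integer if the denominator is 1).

Let f(t,s) = #length-t paths at position s with S_1..S_t all ≥ -6.
f(t,s) = f(t-1,s-1) + f(t-1,s+1) for s ≥ -6; f(t,s) = 0 for s < -6.
t=0: f(0,0)=1
t=1: f(1,-1)=1 f(1,1)=1
t=2: f(2,-2)=1 f(2,0)=2 f(2,2)=1
t=3: f(3,-3)=1 f(3,-1)=3 f(3,1)=3 f(3,3)=1
t=4: f(4,-4)=1 f(4,-2)=4 f(4,0)=6 f(4,2)=4 f(4,4)=1
t=5: f(5,-5)=1 f(5,-3)=5 f(5,-1)=10 f(5,1)=10 f(5,3)=5 f(5,5)=1
t=6: f(6,-6)=1 f(6,-4)=6 f(6,-2)=15 f(6,0)=20 f(6,2)=15 f(6,4)=6 f(6,6)=1
t=7: f(7,-5)=7 f(7,-3)=21 f(7,-1)=35 f(7,1)=35 f(7,3)=21 f(7,5)=7 f(7,7)=1
Σ_s f(7,s) = 127
P = 127/128 = 127/128

Answer: 127/128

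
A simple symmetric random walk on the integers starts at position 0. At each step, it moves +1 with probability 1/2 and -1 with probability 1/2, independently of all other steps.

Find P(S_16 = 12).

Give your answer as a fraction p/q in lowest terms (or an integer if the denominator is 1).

To reach position 12 after 16 steps: need 14 steps of +1 and 2 of -1.
Favorable paths: C(16,14) = 120
Total paths: 2^16 = 65536
P = 120/65536 = 15/8192

Answer: 15/8192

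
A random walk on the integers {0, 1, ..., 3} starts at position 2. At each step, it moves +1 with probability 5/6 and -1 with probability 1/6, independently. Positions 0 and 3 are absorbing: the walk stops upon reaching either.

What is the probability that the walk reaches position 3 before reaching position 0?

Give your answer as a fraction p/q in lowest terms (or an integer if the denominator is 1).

Answer: 30/31

Derivation:
Biased walk: p = 5/6, q = 1/6, r = q/p = 1/5
Gambler's ruin: P(hit 3 before 0 | start at 2) = (1 - r^a)/(1 - r^N)
r^2 = 1/25; r^3 = 1/125
P = (1 - 1/25) / (1 - 1/125) = 24/25 / 124/125 = 30/31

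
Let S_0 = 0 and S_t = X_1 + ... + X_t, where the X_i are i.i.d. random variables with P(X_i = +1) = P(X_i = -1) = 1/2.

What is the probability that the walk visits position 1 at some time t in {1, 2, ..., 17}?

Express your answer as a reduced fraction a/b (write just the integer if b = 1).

Answer: 53381/65536

Derivation:
Count via complement. Let g(t,s) = #length-t paths at position s with S_1..S_t all ≠ 1.
g(t,s) = g(t-1,s-1) + g(t-1,s+1) for s ≠ 1; g(t,1) = 0.
t=0: g(0,0)=1
t=1: g(1,-1)=1
t=2: g(2,-2)=1 g(2,0)=1
t=3: g(3,-3)=1 g(3,-1)=2
t=4: g(4,-4)=1 g(4,-2)=3 g(4,0)=2
t=5: g(5,-5)=1 g(5,-3)=4 g(5,-1)=5
t=6: g(6,-6)=1 g(6,-4)=5 g(6,-2)=9 g(6,0)=5
t=7: g(7,-7)=1 g(7,-5)=6 g(7,-3)=14 g(7,-1)=14
t=8: g(8,-8)=1 g(8,-6)=7 g(8,-4)=20 g(8,-2)=28 g(8,0)=14
t=9: g(9,-9)=1 g(9,-7)=8 g(9,-5)=27 g(9,-3)=48 g(9,-1)=42
t=10: g(10,-10)=1 g(10,-8)=9 g(10,-6)=35 g(10,-4)=75 g(10,-2)=90 g(10,0)=42
t=11: g(11,-11)=1 g(11,-9)=10 g(11,-7)=44 g(11,-5)=110 g(11,-3)=165 g(11,-1)=132
t=12: g(12,-12)=1 g(12,-10)=11 g(12,-8)=54 g(12,-6)=154 g(12,-4)=275 g(12,-2)=297 g(12,0)=132
t=13: g(13,-13)=1 g(13,-11)=12 g(13,-9)=65 g(13,-7)=208 g(13,-5)=429 g(13,-3)=572 g(13,-1)=429
t=14: g(14,-14)=1 g(14,-12)=13 g(14,-10)=77 g(14,-8)=273 g(14,-6)=637 g(14,-4)=1001 g(14,-2)=1001 g(14,0)=429
t=15: g(15,-15)=1 g(15,-13)=14 g(15,-11)=90 g(15,-9)=350 g(15,-7)=910 g(15,-5)=1638 g(15,-3)=2002 g(15,-1)=1430
t=16: g(16,-16)=1 g(16,-14)=15 g(16,-12)=104 g(16,-10)=440 g(16,-8)=1260 g(16,-6)=2548 g(16,-4)=3640 g(16,-2)=3432 g(16,0)=1430
t=17: g(17,-17)=1 g(17,-15)=16 g(17,-13)=119 g(17,-11)=544 g(17,-9)=1700 g(17,-7)=3808 g(17,-5)=6188 g(17,-3)=7072 g(17,-1)=4862
Paths never hitting 1: Σ_s g(17,s) = 24310
Paths hitting 1: 2^17 - 24310 = 106762
P = 106762/131072 = 53381/65536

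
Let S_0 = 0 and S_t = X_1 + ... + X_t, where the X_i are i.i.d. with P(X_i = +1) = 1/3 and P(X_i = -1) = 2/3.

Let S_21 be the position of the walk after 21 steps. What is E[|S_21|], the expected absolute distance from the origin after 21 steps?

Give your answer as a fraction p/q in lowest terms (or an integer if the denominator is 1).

S_21 takes values m ≡ 1 (mod 2) with |m| ≤ 21; P(S_21=m) = C(21,(21+m)/2) · (1/3)^((21+m)/2) · (2/3)^((21-m)/2).
Distribution: P(S=-21)=2097152/10460353203, P(S=-19)=7340032/3486784401, P(S=-17)=36700160/3486784401, P(S=-15)=348651520/10460353203, P(S=-13)=87162880/1162261467, P(S=-11)=148176896/1162261467, P(S=-9)=592707584/3486784401, P(S=-7)=211681280/1162261467, P(S=-5)=185221120/1162261467, P(S=-3)=1203937280/10460353203, P(S=-1)=240787456/3486784401, P(S=1)=120393728/3486784401, P(S=3)=150492160/10460353203, P(S=5)=5788160/1162261467, P(S=7)=1653760/1162261467, P(S=9)=1157632/3486784401, P(S=11)=72352/1162261467, P(S=13)=10640/1162261467, P(S=15)=10640/10460353203, P(S=17)=280/3486784401, P(S=19)=14/3486784401, P(S=21)=1/10460353203
E[|S_21|] = Σ_m |m|·P(S_21=m) = 8406308099/1162261467

Answer: 8406308099/1162261467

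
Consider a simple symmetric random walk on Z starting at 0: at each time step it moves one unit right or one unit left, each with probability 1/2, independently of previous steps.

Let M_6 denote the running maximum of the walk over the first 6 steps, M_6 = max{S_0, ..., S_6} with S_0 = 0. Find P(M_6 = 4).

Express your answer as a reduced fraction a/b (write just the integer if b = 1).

Let M_6 = max(S_0,...,S_6). Use the reflection principle: for j ≥ 1, #{paths with M_6 ≥ j} = #{S_6 ≥ j} + #{S_6 ≥ j+1}.
By reflection, #{M_6 ≥ 4} = #{S_6 ≥ 4} + #{S_6 ≥ 5} = 7 + 1 = 8.
#{M_6 ≥ 5} = #{S_6 ≥ 5} + #{S_6 ≥ 6} = 1 + 1 = 2.
#{M_6 = 4} = 8 - 2 = 6.
P(M_6 = 4) = 6/64 = 3/32

Answer: 3/32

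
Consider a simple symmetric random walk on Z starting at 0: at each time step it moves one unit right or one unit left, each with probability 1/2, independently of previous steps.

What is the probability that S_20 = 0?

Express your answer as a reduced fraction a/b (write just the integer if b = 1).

To return to 0 after 20 steps: need exactly 10 steps of +1 and 10 of -1.
Favorable paths: C(20,10) = 184756
Total paths: 2^20 = 1048576
P = 184756/1048576 = 46189/262144

Answer: 46189/262144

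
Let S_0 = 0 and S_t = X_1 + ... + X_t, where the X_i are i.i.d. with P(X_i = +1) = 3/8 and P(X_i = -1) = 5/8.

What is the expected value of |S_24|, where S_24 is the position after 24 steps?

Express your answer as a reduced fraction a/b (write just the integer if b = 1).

Answer: 955515218789334100557/147573952589676412928

Derivation:
S_24 takes values m ≡ 0 (mod 2) with |m| ≤ 24; P(S_24=m) = C(24,(24+m)/2) · (3/8)^((24+m)/2) · (5/8)^((24-m)/2).
Distribution: P(S=-24)=59604644775390625/4722366482869645213696, P(S=-22)=107288360595703125/590295810358705651712, P(S=-20)=1480579376220703125/1180591620717411303424, P(S=-18)=3257274627685546875/590295810358705651712, P(S=-16)=41041660308837890625/2361183241434822606848, P(S=-14)=24624996185302734375/590295810358705651712, P(S=-12)=93574985504150390625/1180591620717411303424, P(S=-10)=72186417388916015625/590295810358705651712, P(S=-8)=736301457366943359375/4722366482869645213696, P(S=-6)=49086763824462890625/295147905179352825856, P(S=-4)=88356174884033203125/590295810358705651712, P(S=-2)=33735994046630859375/295147905179352825856, P(S=0)=87713584521240234375/1180591620717411303424, P(S=2)=12144957856787109375/295147905179352825856, P(S=4)=11450960264970703125/590295810358705651712, P(S=6)=2290192052994140625/295147905179352825856, P(S=8)=12367037086168359375/4722366482869645213696, P(S=10)=436483661864765625/590295810358705651712, P(S=12)=203692375536890625/1180591620717411303424, P(S=14)=19297172419284375/590295810358705651712, P(S=16)=11578303451570625/2361183241434822606848, P(S=18)=330808670044875/590295810358705651712, P(S=20)=54132327825525/1180591620717411303424, P(S=22)=1412147682405/590295810358705651712, P(S=24)=282429536481/4722366482869645213696
E[|S_24|] = Σ_m |m|·P(S_24=m) = 955515218789334100557/147573952589676412928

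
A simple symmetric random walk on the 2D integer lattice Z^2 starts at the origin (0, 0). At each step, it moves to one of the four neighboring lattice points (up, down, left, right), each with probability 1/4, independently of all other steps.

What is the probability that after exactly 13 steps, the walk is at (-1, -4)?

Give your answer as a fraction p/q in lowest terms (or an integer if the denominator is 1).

Let h be the number of horizontal steps (so 13-h are vertical). To end at (-1,-4) need (h-1)/2 right-steps and ((13-h)-4)/2 up-steps.
Sum over h with 1 ≤ h ≤ 9, h ≡ 1 (mod 2), 13-h ≡ 0 (mod 2):
h=1: C(13,1)·C(1,0)·C(12,4) = 13·1·495 = 6435
h=3: C(13,3)·C(3,1)·C(10,3) = 286·3·120 = 102960
h=5: C(13,5)·C(5,2)·C(8,2) = 1287·10·28 = 360360
h=7: C(13,7)·C(7,3)·C(6,1) = 1716·35·6 = 360360
h=9: C(13,9)·C(9,4)·C(4,0) = 715·126·1 = 90090
Total favorable: 920205
Total paths: 4^13 = 67108864
P = 920205/67108864 = 920205/67108864

Answer: 920205/67108864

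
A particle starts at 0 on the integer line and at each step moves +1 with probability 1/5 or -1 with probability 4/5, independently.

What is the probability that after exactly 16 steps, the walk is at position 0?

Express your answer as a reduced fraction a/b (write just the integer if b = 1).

Answer: 168689664/30517578125

Derivation:
To reach position 0 after 16 steps: need 8 steps of +1 and 8 steps of -1.
Number of such sequences: C(16,8) = 12870
Each has probability (1/5)^8 · (4/5)^8 = 65536/152587890625
P = 12870 · 65536/152587890625 = 168689664/30517578125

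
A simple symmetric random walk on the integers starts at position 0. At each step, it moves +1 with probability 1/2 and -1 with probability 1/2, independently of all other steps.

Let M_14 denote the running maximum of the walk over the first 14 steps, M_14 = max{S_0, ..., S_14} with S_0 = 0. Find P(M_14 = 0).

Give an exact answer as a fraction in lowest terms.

Let M_14 = max(S_0,...,S_14). Use the reflection principle: for j ≥ 1, #{paths with M_14 ≥ j} = #{S_14 ≥ j} + #{S_14 ≥ j+1}.
P(M_14 ≥ 0) = 1 since S_0 = 0, so #{M_14 ≥ 0} = 16384.
#{M_14 ≥ 1} = #{S_14 ≥ 1} + #{S_14 ≥ 2} = 6476 + 6476 = 12952.
#{M_14 = 0} = 16384 - 12952 = 3432.
P(M_14 = 0) = 3432/16384 = 429/2048

Answer: 429/2048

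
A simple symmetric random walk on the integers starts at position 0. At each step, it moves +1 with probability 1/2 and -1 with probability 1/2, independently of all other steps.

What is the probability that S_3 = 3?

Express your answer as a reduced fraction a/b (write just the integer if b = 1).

Answer: 1/8

Derivation:
To reach position 3 after 3 steps: need 3 steps of +1 and 0 of -1.
Favorable paths: C(3,3) = 1
Total paths: 2^3 = 8
P = 1/8 = 1/8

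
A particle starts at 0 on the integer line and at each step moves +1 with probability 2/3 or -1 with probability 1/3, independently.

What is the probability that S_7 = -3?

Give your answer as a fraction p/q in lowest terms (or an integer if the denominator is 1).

To reach position -3 after 7 steps: need 2 steps of +1 and 5 steps of -1.
Number of such sequences: C(7,2) = 21
Each has probability (2/3)^2 · (1/3)^5 = 4/2187
P = 21 · 4/2187 = 28/729

Answer: 28/729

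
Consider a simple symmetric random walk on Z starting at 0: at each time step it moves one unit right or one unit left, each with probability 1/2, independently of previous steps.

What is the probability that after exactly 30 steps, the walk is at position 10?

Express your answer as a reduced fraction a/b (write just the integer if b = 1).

Answer: 30045015/1073741824

Derivation:
To reach position 10 after 30 steps: need 20 steps of +1 and 10 of -1.
Favorable paths: C(30,20) = 30045015
Total paths: 2^30 = 1073741824
P = 30045015/1073741824 = 30045015/1073741824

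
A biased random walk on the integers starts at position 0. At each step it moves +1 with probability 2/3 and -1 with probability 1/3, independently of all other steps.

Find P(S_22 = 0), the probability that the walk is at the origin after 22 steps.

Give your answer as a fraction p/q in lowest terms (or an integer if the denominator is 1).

To be at 0 after 22 steps: need exactly 11 steps of +1 and 11 of -1.
Number of such sequences: C(22,11) = 705432
Each has probability (2/3)^11 · (1/3)^11 = 2048/31381059609
P = 705432 · 2048/31381059609 = 481574912/10460353203

Answer: 481574912/10460353203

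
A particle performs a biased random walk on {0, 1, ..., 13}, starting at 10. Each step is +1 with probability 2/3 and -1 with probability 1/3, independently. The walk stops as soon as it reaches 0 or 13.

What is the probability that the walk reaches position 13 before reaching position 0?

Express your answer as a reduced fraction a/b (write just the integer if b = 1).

Answer: 8184/8191

Derivation:
Biased walk: p = 2/3, q = 1/3, r = q/p = 1/2
Gambler's ruin: P(hit 13 before 0 | start at 10) = (1 - r^a)/(1 - r^N)
r^10 = 1/1024; r^13 = 1/8192
P = (1 - 1/1024) / (1 - 1/8192) = 1023/1024 / 8191/8192 = 8184/8191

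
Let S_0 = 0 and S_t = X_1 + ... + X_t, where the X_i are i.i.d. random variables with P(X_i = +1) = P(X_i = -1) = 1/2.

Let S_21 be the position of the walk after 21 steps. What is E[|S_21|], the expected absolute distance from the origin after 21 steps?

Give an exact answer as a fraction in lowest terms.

S_21 takes values m ≡ 1 (mod 2) with |m| ≤ 21; P(S_21=m) = C(21,(21+m)/2)/2^21.
Total paths: 2^21 = 2097152
Distribution: P(S=-21)=1/2097152, P(S=-19)=21/2097152, P(S=-17)=210/2097152, P(S=-15)=1330/2097152, P(S=-13)=5985/2097152, P(S=-11)=20349/2097152, P(S=-9)=54264/2097152, P(S=-7)=116280/2097152, P(S=-5)=203490/2097152, P(S=-3)=293930/2097152, P(S=-1)=352716/2097152, P(S=1)=352716/2097152, P(S=3)=293930/2097152, P(S=5)=203490/2097152, P(S=7)=116280/2097152, P(S=9)=54264/2097152, P(S=11)=20349/2097152, P(S=13)=5985/2097152, P(S=15)=1330/2097152, P(S=17)=210/2097152, P(S=19)=21/2097152, P(S=21)=1/2097152
E[|S_21|] = Σ_m |m|·P(S_21=m) = 7759752/2097152 = 969969/262144

Answer: 969969/262144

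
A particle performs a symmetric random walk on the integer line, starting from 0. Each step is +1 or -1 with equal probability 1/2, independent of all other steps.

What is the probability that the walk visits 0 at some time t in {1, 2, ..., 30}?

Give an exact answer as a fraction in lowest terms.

Count via complement. Let g(t,s) = #length-t paths at position s with S_1..S_t all ≠ 0.
g(t,s) = g(t-1,s-1) + g(t-1,s+1) for s ≠ 0; g(t,0) = 0.
t=0: g(0,0)=1
t=1: g(1,-1)=1 g(1,1)=1
t=2: g(2,-2)=1 g(2,2)=1
t=3: g(3,-3)=1 g(3,-1)=1 g(3,1)=1 g(3,3)=1
t=4: g(4,-4)=1 g(4,-2)=2 g(4,2)=2 g(4,4)=1
t=5: g(5,-5)=1 g(5,-3)=3 g(5,-1)=2 g(5,1)=2 g(5,3)=3 g(5,5)=1
t=6: g(6,-6)=1 g(6,-4)=4 g(6,-2)=5 g(6,2)=5 g(6,4)=4 g(6,6)=1
t=7: g(7,-7)=1 g(7,-5)=5 g(7,-3)=9 g(7,-1)=5 g(7,1)=5 g(7,3)=9 g(7,5)=5 g(7,7)=1
t=8: g(8,-8)=1 g(8,-6)=6 g(8,-4)=14 g(8,-2)=14 g(8,2)=14 g(8,4)=14 g(8,6)=6 g(8,8)=1
t=9: g(9,-9)=1 g(9,-7)=7 g(9,-5)=20 g(9,-3)=28 g(9,-1)=14 g(9,1)=14 g(9,3)=28 g(9,5)=20 g(9,7)=7 g(9,9)=1
t=10: g(10,-10)=1 g(10,-8)=8 g(10,-6)=27 g(10,-4)=48 g(10,-2)=42 g(10,2)=42 g(10,4)=48 g(10,6)=27 g(10,8)=8 g(10,10)=1
t=11: g(11,-11)=1 g(11,-9)=9 g(11,-7)=35 g(11,-5)=75 g(11,-3)=90 g(11,-1)=42 g(11,1)=42 g(11,3)=90 g(11,5)=75 g(11,7)=35 g(11,9)=9 g(11,11)=1
t=12: g(12,-12)=1 g(12,-10)=10 g(12,-8)=44 g(12,-6)=110 g(12,-4)=165 g(12,-2)=132 g(12,2)=132 g(12,4)=165 g(12,6)=110 g(12,8)=44 g(12,10)=10 g(12,12)=1
t=13: g(13,-13)=1 g(13,-11)=11 g(13,-9)=54 g(13,-7)=154 g(13,-5)=275 g(13,-3)=297 g(13,-1)=132 g(13,1)=132 g(13,3)=297 g(13,5)=275 g(13,7)=154 g(13,9)=54 g(13,11)=11 g(13,13)=1
t=14: g(14,-14)=1 g(14,-12)=12 g(14,-10)=65 g(14,-8)=208 g(14,-6)=429 g(14,-4)=572 g(14,-2)=429 g(14,2)=429 g(14,4)=572 g(14,6)=429 g(14,8)=208 g(14,10)=65 g(14,12)=12 g(14,14)=1
t=15: g(15,-15)=1 g(15,-13)=13 g(15,-11)=77 g(15,-9)=273 g(15,-7)=637 g(15,-5)=1001 g(15,-3)=1001 g(15,-1)=429 g(15,1)=429 g(15,3)=1001 g(15,5)=1001 g(15,7)=637 g(15,9)=273 g(15,11)=77 g(15,13)=13 g(15,15)=1
t=16: g(16,-16)=1 g(16,-14)=14 g(16,-12)=90 g(16,-10)=350 g(16,-8)=910 g(16,-6)=1638 g(16,-4)=2002 g(16,-2)=1430 g(16,2)=1430 g(16,4)=2002 g(16,6)=1638 g(16,8)=910 g(16,10)=350 g(16,12)=90 g(16,14)=14 g(16,16)=1
t=17: g(17,-17)=1 g(17,-15)=15 g(17,-13)=104 g(17,-11)=440 g(17,-9)=1260 g(17,-7)=2548 g(17,-5)=3640 g(17,-3)=3432 g(17,-1)=1430 g(17,1)=1430 g(17,3)=3432 g(17,5)=3640 g(17,7)=2548 g(17,9)=1260 g(17,11)=440 g(17,13)=104 g(17,15)=15 g(17,17)=1
t=18: g(18,-18)=1 g(18,-16)=16 g(18,-14)=119 g(18,-12)=544 g(18,-10)=1700 g(18,-8)=3808 g(18,-6)=6188 g(18,-4)=7072 g(18,-2)=4862 g(18,2)=4862 g(18,4)=7072 g(18,6)=6188 g(18,8)=3808 g(18,10)=1700 g(18,12)=544 g(18,14)=119 g(18,16)=16 g(18,18)=1
t=19: g(19,-19)=1 g(19,-17)=17 g(19,-15)=135 g(19,-13)=663 g(19,-11)=2244 g(19,-9)=5508 g(19,-7)=9996 g(19,-5)=13260 g(19,-3)=11934 g(19,-1)=4862 g(19,1)=4862 g(19,3)=11934 g(19,5)=13260 g(19,7)=9996 g(19,9)=5508 g(19,11)=2244 g(19,13)=663 g(19,15)=135 g(19,17)=17 g(19,19)=1
t=20: g(20,-20)=1 g(20,-18)=18 g(20,-16)=152 g(20,-14)=798 g(20,-12)=2907 g(20,-10)=7752 g(20,-8)=15504 g(20,-6)=23256 g(20,-4)=25194 g(20,-2)=16796 g(20,2)=16796 g(20,4)=25194 g(20,6)=23256 g(20,8)=15504 g(20,10)=7752 g(20,12)=2907 g(20,14)=798 g(20,16)=152 g(20,18)=18 g(20,20)=1
t=21: g(21,-21)=1 g(21,-19)=19 g(21,-17)=170 g(21,-15)=950 g(21,-13)=3705 g(21,-11)=10659 g(21,-9)=23256 g(21,-7)=38760 g(21,-5)=48450 g(21,-3)=41990 g(21,-1)=16796 g(21,1)=16796 g(21,3)=41990 g(21,5)=48450 g(21,7)=38760 g(21,9)=23256 g(21,11)=10659 g(21,13)=3705 g(21,15)=950 g(21,17)=170 g(21,19)=19 g(21,21)=1
t=22: g(22,-22)=1 g(22,-20)=20 g(22,-18)=189 g(22,-16)=1120 g(22,-14)=4655 g(22,-12)=14364 g(22,-10)=33915 g(22,-8)=62016 g(22,-6)=87210 g(22,-4)=90440 g(22,-2)=58786 g(22,2)=58786 g(22,4)=90440 g(22,6)=87210 g(22,8)=62016 g(22,10)=33915 g(22,12)=14364 g(22,14)=4655 g(22,16)=1120 g(22,18)=189 g(22,20)=20 g(22,22)=1
t=23: g(23,-23)=1 g(23,-21)=21 g(23,-19)=209 g(23,-17)=1309 g(23,-15)=5775 g(23,-13)=19019 g(23,-11)=48279 g(23,-9)=95931 g(23,-7)=149226 g(23,-5)=177650 g(23,-3)=149226 g(23,-1)=58786 g(23,1)=58786 g(23,3)=149226 g(23,5)=177650 g(23,7)=149226 g(23,9)=95931 g(23,11)=48279 g(23,13)=19019 g(23,15)=5775 g(23,17)=1309 g(23,19)=209 g(23,21)=21 g(23,23)=1
t=24: g(24,-24)=1 g(24,-22)=22 g(24,-20)=230 g(24,-18)=1518 g(24,-16)=7084 g(24,-14)=24794 g(24,-12)=67298 g(24,-10)=144210 g(24,-8)=245157 g(24,-6)=326876 g(24,-4)=326876 g(24,-2)=208012 g(24,2)=208012 g(24,4)=326876 g(24,6)=326876 g(24,8)=245157 g(24,10)=144210 g(24,12)=67298 g(24,14)=24794 g(24,16)=7084 g(24,18)=1518 g(24,20)=230 g(24,22)=22 g(24,24)=1
t=25: g(25,-25)=1 g(25,-23)=23 g(25,-21)=252 g(25,-19)=1748 g(25,-17)=8602 g(25,-15)=31878 g(25,-13)=92092 g(25,-11)=211508 g(25,-9)=389367 g(25,-7)=572033 g(25,-5)=653752 g(25,-3)=534888 g(25,-1)=208012 g(25,1)=208012 g(25,3)=534888 g(25,5)=653752 g(25,7)=572033 g(25,9)=389367 g(25,11)=211508 g(25,13)=92092 g(25,15)=31878 g(25,17)=8602 g(25,19)=1748 g(25,21)=252 g(25,23)=23 g(25,25)=1
t=26: g(26,-26)=1 g(26,-24)=24 g(26,-22)=275 g(26,-20)=2000 g(26,-18)=10350 g(26,-16)=40480 g(26,-14)=123970 g(26,-12)=303600 g(26,-10)=600875 g(26,-8)=961400 g(26,-6)=1225785 g(26,-4)=1188640 g(26,-2)=742900 g(26,2)=742900 g(26,4)=1188640 g(26,6)=1225785 g(26,8)=961400 g(26,10)=600875 g(26,12)=303600 g(26,14)=123970 g(26,16)=40480 g(26,18)=10350 g(26,20)=2000 g(26,22)=275 g(26,24)=24 g(26,26)=1
t=27: g(27,-27)=1 g(27,-25)=25 g(27,-23)=299 g(27,-21)=2275 g(27,-19)=12350 g(27,-17)=50830 g(27,-15)=164450 g(27,-13)=427570 g(27,-11)=904475 g(27,-9)=1562275 g(27,-7)=2187185 g(27,-5)=2414425 g(27,-3)=1931540 g(27,-1)=742900 g(27,1)=742900 g(27,3)=1931540 g(27,5)=2414425 g(27,7)=2187185 g(27,9)=1562275 g(27,11)=904475 g(27,13)=427570 g(27,15)=164450 g(27,17)=50830 g(27,19)=12350 g(27,21)=2275 g(27,23)=299 g(27,25)=25 g(27,27)=1
t=28: g(28,-28)=1 g(28,-26)=26 g(28,-24)=324 g(28,-22)=2574 g(28,-20)=14625 g(28,-18)=63180 g(28,-16)=215280 g(28,-14)=592020 g(28,-12)=1332045 g(28,-10)=2466750 g(28,-8)=3749460 g(28,-6)=4601610 g(28,-4)=4345965 g(28,-2)=2674440 g(28,2)=2674440 g(28,4)=4345965 g(28,6)=4601610 g(28,8)=3749460 g(28,10)=2466750 g(28,12)=1332045 g(28,14)=592020 g(28,16)=215280 g(28,18)=63180 g(28,20)=14625 g(28,22)=2574 g(28,24)=324 g(28,26)=26 g(28,28)=1
t=29: g(29,-29)=1 g(29,-27)=27 g(29,-25)=350 g(29,-23)=2898 g(29,-21)=17199 g(29,-19)=77805 g(29,-17)=278460 g(29,-15)=807300 g(29,-13)=1924065 g(29,-11)=3798795 g(29,-9)=6216210 g(29,-7)=8351070 g(29,-5)=8947575 g(29,-3)=7020405 g(29,-1)=2674440 g(29,1)=2674440 g(29,3)=7020405 g(29,5)=8947575 g(29,7)=8351070 g(29,9)=6216210 g(29,11)=3798795 g(29,13)=1924065 g(29,15)=807300 g(29,17)=278460 g(29,19)=77805 g(29,21)=17199 g(29,23)=2898 g(29,25)=350 g(29,27)=27 g(29,29)=1
t=30: g(30,-30)=1 g(30,-28)=28 g(30,-26)=377 g(30,-24)=3248 g(30,-22)=20097 g(30,-20)=95004 g(30,-18)=356265 g(30,-16)=1085760 g(30,-14)=2731365 g(30,-12)=5722860 g(30,-10)=10015005 g(30,-8)=14567280 g(30,-6)=17298645 g(30,-4)=15967980 g(30,-2)=9694845 g(30,2)=9694845 g(30,4)=15967980 g(30,6)=17298645 g(30,8)=14567280 g(30,10)=10015005 g(30,12)=5722860 g(30,14)=2731365 g(30,16)=1085760 g(30,18)=356265 g(30,20)=95004 g(30,22)=20097 g(30,24)=3248 g(30,26)=377 g(30,28)=28 g(30,30)=1
Paths never hitting 0: Σ_s g(30,s) = 155117520
Paths hitting 0: 2^30 - 155117520 = 918624304
P = 918624304/1073741824 = 57414019/67108864

Answer: 57414019/67108864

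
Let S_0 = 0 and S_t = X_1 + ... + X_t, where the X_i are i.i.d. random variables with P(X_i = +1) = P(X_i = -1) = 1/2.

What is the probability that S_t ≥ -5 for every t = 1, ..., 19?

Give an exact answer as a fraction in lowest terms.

Let f(t,s) = #length-t paths at position s with S_1..S_t all ≥ -5.
f(t,s) = f(t-1,s-1) + f(t-1,s+1) for s ≥ -5; f(t,s) = 0 for s < -5.
t=0: f(0,0)=1
t=1: f(1,-1)=1 f(1,1)=1
t=2: f(2,-2)=1 f(2,0)=2 f(2,2)=1
t=3: f(3,-3)=1 f(3,-1)=3 f(3,1)=3 f(3,3)=1
t=4: f(4,-4)=1 f(4,-2)=4 f(4,0)=6 f(4,2)=4 f(4,4)=1
t=5: f(5,-5)=1 f(5,-3)=5 f(5,-1)=10 f(5,1)=10 f(5,3)=5 f(5,5)=1
t=6: f(6,-4)=6 f(6,-2)=15 f(6,0)=20 f(6,2)=15 f(6,4)=6 f(6,6)=1
t=7: f(7,-5)=6 f(7,-3)=21 f(7,-1)=35 f(7,1)=35 f(7,3)=21 f(7,5)=7 f(7,7)=1
t=8: f(8,-4)=27 f(8,-2)=56 f(8,0)=70 f(8,2)=56 f(8,4)=28 f(8,6)=8 f(8,8)=1
t=9: f(9,-5)=27 f(9,-3)=83 f(9,-1)=126 f(9,1)=126 f(9,3)=84 f(9,5)=36 f(9,7)=9 f(9,9)=1
t=10: f(10,-4)=110 f(10,-2)=209 f(10,0)=252 f(10,2)=210 f(10,4)=120 f(10,6)=45 f(10,8)=10 f(10,10)=1
t=11: f(11,-5)=110 f(11,-3)=319 f(11,-1)=461 f(11,1)=462 f(11,3)=330 f(11,5)=165 f(11,7)=55 f(11,9)=11 f(11,11)=1
t=12: f(12,-4)=429 f(12,-2)=780 f(12,0)=923 f(12,2)=792 f(12,4)=495 f(12,6)=220 f(12,8)=66 f(12,10)=12 f(12,12)=1
t=13: f(13,-5)=429 f(13,-3)=1209 f(13,-1)=1703 f(13,1)=1715 f(13,3)=1287 f(13,5)=715 f(13,7)=286 f(13,9)=78 f(13,11)=13 f(13,13)=1
t=14: f(14,-4)=1638 f(14,-2)=2912 f(14,0)=3418 f(14,2)=3002 f(14,4)=2002 f(14,6)=1001 f(14,8)=364 f(14,10)=91 f(14,12)=14 f(14,14)=1
t=15: f(15,-5)=1638 f(15,-3)=4550 f(15,-1)=6330 f(15,1)=6420 f(15,3)=5004 f(15,5)=3003 f(15,7)=1365 f(15,9)=455 f(15,11)=105 f(15,13)=15 f(15,15)=1
t=16: f(16,-4)=6188 f(16,-2)=10880 f(16,0)=12750 f(16,2)=11424 f(16,4)=8007 f(16,6)=4368 f(16,8)=1820 f(16,10)=560 f(16,12)=120 f(16,14)=16 f(16,16)=1
t=17: f(17,-5)=6188 f(17,-3)=17068 f(17,-1)=23630 f(17,1)=24174 f(17,3)=19431 f(17,5)=12375 f(17,7)=6188 f(17,9)=2380 f(17,11)=680 f(17,13)=136 f(17,15)=17 f(17,17)=1
t=18: f(18,-4)=23256 f(18,-2)=40698 f(18,0)=47804 f(18,2)=43605 f(18,4)=31806 f(18,6)=18563 f(18,8)=8568 f(18,10)=3060 f(18,12)=816 f(18,14)=153 f(18,16)=18 f(18,18)=1
t=19: f(19,-5)=23256 f(19,-3)=63954 f(19,-1)=88502 f(19,1)=91409 f(19,3)=75411 f(19,5)=50369 f(19,7)=27131 f(19,9)=11628 f(19,11)=3876 f(19,13)=969 f(19,15)=171 f(19,17)=19 f(19,19)=1
Σ_s f(19,s) = 436696
P = 436696/524288 = 54587/65536

Answer: 54587/65536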